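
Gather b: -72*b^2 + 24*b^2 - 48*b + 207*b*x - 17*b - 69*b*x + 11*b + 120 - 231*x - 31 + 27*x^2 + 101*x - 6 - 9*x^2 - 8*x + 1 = -48*b^2 + b*(138*x - 54) + 18*x^2 - 138*x + 84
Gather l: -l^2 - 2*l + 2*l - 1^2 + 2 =1 - l^2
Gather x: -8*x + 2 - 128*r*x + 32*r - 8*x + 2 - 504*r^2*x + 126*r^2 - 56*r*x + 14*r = 126*r^2 + 46*r + x*(-504*r^2 - 184*r - 16) + 4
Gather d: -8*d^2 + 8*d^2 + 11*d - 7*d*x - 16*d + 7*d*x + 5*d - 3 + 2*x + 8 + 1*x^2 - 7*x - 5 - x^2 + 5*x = 0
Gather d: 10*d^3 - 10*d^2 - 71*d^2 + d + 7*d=10*d^3 - 81*d^2 + 8*d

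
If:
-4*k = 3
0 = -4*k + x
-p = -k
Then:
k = -3/4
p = -3/4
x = -3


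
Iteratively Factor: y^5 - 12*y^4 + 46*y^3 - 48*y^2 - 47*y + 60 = (y - 1)*(y^4 - 11*y^3 + 35*y^2 - 13*y - 60) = (y - 1)*(y + 1)*(y^3 - 12*y^2 + 47*y - 60) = (y - 4)*(y - 1)*(y + 1)*(y^2 - 8*y + 15) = (y - 5)*(y - 4)*(y - 1)*(y + 1)*(y - 3)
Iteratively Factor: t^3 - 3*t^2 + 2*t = (t - 2)*(t^2 - t) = t*(t - 2)*(t - 1)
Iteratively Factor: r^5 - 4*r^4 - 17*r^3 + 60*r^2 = (r + 4)*(r^4 - 8*r^3 + 15*r^2) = r*(r + 4)*(r^3 - 8*r^2 + 15*r) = r^2*(r + 4)*(r^2 - 8*r + 15) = r^2*(r - 3)*(r + 4)*(r - 5)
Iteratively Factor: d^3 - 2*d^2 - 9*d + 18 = (d - 3)*(d^2 + d - 6) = (d - 3)*(d + 3)*(d - 2)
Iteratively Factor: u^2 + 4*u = (u)*(u + 4)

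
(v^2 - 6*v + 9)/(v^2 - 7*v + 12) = (v - 3)/(v - 4)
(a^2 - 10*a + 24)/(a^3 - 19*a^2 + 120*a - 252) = (a - 4)/(a^2 - 13*a + 42)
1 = 1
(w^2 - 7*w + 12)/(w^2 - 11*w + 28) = (w - 3)/(w - 7)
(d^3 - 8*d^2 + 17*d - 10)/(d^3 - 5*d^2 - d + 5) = (d - 2)/(d + 1)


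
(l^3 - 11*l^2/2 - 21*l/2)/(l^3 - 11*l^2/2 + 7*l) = (2*l^2 - 11*l - 21)/(2*l^2 - 11*l + 14)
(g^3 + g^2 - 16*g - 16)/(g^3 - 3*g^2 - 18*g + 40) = (g^2 - 3*g - 4)/(g^2 - 7*g + 10)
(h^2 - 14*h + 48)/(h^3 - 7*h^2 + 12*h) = (h^2 - 14*h + 48)/(h*(h^2 - 7*h + 12))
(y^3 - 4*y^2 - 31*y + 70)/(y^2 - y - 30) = (y^2 - 9*y + 14)/(y - 6)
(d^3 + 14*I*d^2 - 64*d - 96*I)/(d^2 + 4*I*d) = d + 10*I - 24/d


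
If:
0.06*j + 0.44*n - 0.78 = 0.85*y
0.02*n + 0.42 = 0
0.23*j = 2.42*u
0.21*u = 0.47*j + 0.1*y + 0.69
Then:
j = 1.07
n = -21.00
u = 0.10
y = -11.71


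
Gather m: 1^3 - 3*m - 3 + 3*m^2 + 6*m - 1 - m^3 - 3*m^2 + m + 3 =-m^3 + 4*m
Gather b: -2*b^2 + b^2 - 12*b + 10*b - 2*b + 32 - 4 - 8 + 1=-b^2 - 4*b + 21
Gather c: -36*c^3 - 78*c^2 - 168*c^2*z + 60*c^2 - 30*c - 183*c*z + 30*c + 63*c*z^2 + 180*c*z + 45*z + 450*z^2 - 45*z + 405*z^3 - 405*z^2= -36*c^3 + c^2*(-168*z - 18) + c*(63*z^2 - 3*z) + 405*z^3 + 45*z^2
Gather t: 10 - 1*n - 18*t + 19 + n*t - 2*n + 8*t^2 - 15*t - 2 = -3*n + 8*t^2 + t*(n - 33) + 27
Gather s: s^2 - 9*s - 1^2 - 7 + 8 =s^2 - 9*s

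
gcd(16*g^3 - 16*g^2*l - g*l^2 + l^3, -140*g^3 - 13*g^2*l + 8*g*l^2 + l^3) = 4*g - l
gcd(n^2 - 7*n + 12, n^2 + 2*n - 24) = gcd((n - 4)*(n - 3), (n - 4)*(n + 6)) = n - 4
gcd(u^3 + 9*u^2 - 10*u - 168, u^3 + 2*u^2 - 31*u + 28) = u^2 + 3*u - 28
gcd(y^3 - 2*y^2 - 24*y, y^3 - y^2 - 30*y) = y^2 - 6*y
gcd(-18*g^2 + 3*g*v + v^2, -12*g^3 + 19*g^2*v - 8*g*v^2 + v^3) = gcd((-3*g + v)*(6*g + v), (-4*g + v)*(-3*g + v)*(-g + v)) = -3*g + v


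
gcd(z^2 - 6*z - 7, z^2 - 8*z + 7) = z - 7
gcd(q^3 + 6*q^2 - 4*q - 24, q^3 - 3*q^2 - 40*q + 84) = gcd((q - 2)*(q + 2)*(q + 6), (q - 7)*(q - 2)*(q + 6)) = q^2 + 4*q - 12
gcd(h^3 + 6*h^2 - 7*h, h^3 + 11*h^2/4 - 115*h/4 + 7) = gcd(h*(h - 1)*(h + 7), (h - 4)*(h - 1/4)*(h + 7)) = h + 7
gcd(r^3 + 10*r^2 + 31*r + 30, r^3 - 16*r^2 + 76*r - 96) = 1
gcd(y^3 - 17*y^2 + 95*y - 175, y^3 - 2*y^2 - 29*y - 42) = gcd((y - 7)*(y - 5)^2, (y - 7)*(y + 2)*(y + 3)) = y - 7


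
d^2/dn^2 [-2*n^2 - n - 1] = -4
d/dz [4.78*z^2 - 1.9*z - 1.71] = 9.56*z - 1.9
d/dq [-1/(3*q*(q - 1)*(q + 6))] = (q*(q - 1) + q*(q + 6) + (q - 1)*(q + 6))/(3*q^2*(q - 1)^2*(q + 6)^2)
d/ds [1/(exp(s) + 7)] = -exp(s)/(exp(s) + 7)^2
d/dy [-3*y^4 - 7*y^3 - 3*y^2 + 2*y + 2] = -12*y^3 - 21*y^2 - 6*y + 2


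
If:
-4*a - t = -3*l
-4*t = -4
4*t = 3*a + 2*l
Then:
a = 10/17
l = 19/17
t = 1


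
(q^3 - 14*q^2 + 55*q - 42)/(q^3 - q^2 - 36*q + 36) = (q - 7)/(q + 6)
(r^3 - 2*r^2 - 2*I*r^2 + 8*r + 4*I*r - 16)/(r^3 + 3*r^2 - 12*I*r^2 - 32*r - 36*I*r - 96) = (r^2 + 2*r*(-1 + I) - 4*I)/(r^2 + r*(3 - 8*I) - 24*I)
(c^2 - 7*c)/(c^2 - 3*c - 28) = c/(c + 4)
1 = 1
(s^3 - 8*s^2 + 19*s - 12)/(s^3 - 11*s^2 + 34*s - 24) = (s - 3)/(s - 6)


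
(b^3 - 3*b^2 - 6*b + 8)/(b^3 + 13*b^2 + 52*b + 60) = (b^2 - 5*b + 4)/(b^2 + 11*b + 30)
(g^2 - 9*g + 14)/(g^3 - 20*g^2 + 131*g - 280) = (g - 2)/(g^2 - 13*g + 40)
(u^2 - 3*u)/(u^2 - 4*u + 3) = u/(u - 1)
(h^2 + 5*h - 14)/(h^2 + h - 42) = (h - 2)/(h - 6)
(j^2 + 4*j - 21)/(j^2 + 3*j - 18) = (j + 7)/(j + 6)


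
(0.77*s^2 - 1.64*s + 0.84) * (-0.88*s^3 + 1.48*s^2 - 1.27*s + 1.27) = -0.6776*s^5 + 2.5828*s^4 - 4.1443*s^3 + 4.3039*s^2 - 3.1496*s + 1.0668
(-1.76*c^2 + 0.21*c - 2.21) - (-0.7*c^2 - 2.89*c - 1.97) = -1.06*c^2 + 3.1*c - 0.24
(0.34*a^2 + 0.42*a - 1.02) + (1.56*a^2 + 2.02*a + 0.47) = 1.9*a^2 + 2.44*a - 0.55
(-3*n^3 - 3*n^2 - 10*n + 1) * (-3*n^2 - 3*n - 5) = 9*n^5 + 18*n^4 + 54*n^3 + 42*n^2 + 47*n - 5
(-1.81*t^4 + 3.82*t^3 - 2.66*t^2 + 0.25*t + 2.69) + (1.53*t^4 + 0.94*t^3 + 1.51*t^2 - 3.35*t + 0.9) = -0.28*t^4 + 4.76*t^3 - 1.15*t^2 - 3.1*t + 3.59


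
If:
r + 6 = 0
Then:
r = -6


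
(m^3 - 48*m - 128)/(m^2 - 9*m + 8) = (m^2 + 8*m + 16)/(m - 1)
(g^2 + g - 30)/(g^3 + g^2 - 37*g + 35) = (g + 6)/(g^2 + 6*g - 7)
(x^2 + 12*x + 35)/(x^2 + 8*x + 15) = (x + 7)/(x + 3)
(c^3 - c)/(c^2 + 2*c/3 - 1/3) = 3*c*(c - 1)/(3*c - 1)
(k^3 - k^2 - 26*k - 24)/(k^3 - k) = (k^2 - 2*k - 24)/(k*(k - 1))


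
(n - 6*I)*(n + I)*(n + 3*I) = n^3 - 2*I*n^2 + 21*n + 18*I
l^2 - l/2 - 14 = (l - 4)*(l + 7/2)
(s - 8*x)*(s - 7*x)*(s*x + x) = s^3*x - 15*s^2*x^2 + s^2*x + 56*s*x^3 - 15*s*x^2 + 56*x^3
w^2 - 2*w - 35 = (w - 7)*(w + 5)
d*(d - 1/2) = d^2 - d/2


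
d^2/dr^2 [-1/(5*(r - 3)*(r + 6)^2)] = 2*(-3*(r - 3)^2 - 2*(r - 3)*(r + 6) - (r + 6)^2)/(5*(r - 3)^3*(r + 6)^4)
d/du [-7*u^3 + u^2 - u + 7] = -21*u^2 + 2*u - 1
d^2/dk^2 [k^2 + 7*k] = 2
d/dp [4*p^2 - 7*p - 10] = 8*p - 7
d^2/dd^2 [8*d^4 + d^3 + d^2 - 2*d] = 96*d^2 + 6*d + 2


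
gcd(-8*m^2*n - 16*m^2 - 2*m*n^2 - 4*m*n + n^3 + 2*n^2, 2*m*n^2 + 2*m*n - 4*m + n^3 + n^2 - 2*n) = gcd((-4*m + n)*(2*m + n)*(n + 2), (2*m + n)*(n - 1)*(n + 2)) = 2*m*n + 4*m + n^2 + 2*n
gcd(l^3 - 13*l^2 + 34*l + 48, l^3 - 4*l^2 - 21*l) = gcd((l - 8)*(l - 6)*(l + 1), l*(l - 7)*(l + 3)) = 1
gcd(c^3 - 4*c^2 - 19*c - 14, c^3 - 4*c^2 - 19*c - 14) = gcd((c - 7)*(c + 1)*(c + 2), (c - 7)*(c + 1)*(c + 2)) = c^3 - 4*c^2 - 19*c - 14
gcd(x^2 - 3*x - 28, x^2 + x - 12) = x + 4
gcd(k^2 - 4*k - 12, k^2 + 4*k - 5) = 1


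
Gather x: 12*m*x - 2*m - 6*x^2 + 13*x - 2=-2*m - 6*x^2 + x*(12*m + 13) - 2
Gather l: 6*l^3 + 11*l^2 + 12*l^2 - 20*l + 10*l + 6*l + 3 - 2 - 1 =6*l^3 + 23*l^2 - 4*l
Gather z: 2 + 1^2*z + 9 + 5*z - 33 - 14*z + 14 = -8*z - 8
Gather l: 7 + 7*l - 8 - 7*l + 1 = 0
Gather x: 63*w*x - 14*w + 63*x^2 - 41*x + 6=-14*w + 63*x^2 + x*(63*w - 41) + 6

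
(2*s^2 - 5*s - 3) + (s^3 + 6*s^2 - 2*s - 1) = s^3 + 8*s^2 - 7*s - 4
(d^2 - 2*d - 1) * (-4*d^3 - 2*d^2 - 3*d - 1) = -4*d^5 + 6*d^4 + 5*d^3 + 7*d^2 + 5*d + 1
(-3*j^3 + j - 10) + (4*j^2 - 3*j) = -3*j^3 + 4*j^2 - 2*j - 10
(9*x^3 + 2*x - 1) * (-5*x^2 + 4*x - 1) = -45*x^5 + 36*x^4 - 19*x^3 + 13*x^2 - 6*x + 1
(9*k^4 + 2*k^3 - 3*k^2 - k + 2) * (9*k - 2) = 81*k^5 - 31*k^3 - 3*k^2 + 20*k - 4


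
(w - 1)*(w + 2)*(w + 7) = w^3 + 8*w^2 + 5*w - 14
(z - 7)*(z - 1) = z^2 - 8*z + 7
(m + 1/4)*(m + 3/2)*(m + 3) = m^3 + 19*m^2/4 + 45*m/8 + 9/8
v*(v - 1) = v^2 - v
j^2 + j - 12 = (j - 3)*(j + 4)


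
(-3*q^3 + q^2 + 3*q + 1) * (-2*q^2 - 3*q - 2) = 6*q^5 + 7*q^4 - 3*q^3 - 13*q^2 - 9*q - 2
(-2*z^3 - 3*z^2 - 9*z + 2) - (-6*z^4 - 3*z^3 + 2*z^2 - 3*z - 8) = 6*z^4 + z^3 - 5*z^2 - 6*z + 10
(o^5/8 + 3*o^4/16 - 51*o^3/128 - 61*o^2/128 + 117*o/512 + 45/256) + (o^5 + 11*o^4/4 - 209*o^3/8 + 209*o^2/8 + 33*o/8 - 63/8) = 9*o^5/8 + 47*o^4/16 - 3395*o^3/128 + 3283*o^2/128 + 2229*o/512 - 1971/256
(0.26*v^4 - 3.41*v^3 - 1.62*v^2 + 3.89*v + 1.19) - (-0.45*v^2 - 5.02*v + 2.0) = 0.26*v^4 - 3.41*v^3 - 1.17*v^2 + 8.91*v - 0.81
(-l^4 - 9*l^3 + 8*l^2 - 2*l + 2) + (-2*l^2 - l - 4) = -l^4 - 9*l^3 + 6*l^2 - 3*l - 2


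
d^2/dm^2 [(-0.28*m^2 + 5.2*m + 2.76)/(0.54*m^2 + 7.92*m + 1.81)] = (5.427648*m^3 + 6.47092799999999*m^2 + 40.328928*m + 189.933784)/(0.157464*m^6 + 6.928416*m^5 + 103.200156*m^4 + 543.239136*m^3 + 345.911634*m^2 + 77.840136*m + 5.929741)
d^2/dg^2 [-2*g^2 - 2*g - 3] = -4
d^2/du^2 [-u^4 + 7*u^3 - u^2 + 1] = -12*u^2 + 42*u - 2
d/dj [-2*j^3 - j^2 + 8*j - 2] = -6*j^2 - 2*j + 8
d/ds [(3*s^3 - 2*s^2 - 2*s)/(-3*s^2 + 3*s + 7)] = (-9*s^4 + 18*s^3 + 51*s^2 - 28*s - 14)/(9*s^4 - 18*s^3 - 33*s^2 + 42*s + 49)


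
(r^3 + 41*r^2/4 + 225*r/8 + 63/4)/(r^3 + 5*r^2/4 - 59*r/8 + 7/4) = (4*r^2 + 27*r + 18)/(4*r^2 - 9*r + 2)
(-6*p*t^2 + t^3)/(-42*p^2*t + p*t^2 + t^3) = t/(7*p + t)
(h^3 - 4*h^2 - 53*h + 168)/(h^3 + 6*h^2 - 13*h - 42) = (h - 8)/(h + 2)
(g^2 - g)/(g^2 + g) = (g - 1)/(g + 1)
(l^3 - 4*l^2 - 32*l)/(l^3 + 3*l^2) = (l^2 - 4*l - 32)/(l*(l + 3))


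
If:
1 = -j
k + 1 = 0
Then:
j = -1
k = -1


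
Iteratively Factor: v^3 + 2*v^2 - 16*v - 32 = (v + 2)*(v^2 - 16) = (v - 4)*(v + 2)*(v + 4)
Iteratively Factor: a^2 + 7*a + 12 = (a + 3)*(a + 4)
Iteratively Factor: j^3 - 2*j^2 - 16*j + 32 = (j + 4)*(j^2 - 6*j + 8) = (j - 4)*(j + 4)*(j - 2)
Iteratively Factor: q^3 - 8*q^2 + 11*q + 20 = (q - 4)*(q^2 - 4*q - 5) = (q - 4)*(q + 1)*(q - 5)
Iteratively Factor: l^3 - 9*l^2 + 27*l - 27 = (l - 3)*(l^2 - 6*l + 9) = (l - 3)^2*(l - 3)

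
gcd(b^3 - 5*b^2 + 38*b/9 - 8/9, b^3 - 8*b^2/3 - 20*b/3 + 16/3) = b^2 - 14*b/3 + 8/3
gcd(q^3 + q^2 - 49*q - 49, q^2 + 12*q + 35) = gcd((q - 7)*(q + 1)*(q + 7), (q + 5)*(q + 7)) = q + 7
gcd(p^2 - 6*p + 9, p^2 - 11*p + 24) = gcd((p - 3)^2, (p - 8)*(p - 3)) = p - 3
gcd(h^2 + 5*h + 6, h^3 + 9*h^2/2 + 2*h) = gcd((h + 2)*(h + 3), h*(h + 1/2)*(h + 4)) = 1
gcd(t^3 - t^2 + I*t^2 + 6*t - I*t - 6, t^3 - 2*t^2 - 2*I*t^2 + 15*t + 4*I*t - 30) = t + 3*I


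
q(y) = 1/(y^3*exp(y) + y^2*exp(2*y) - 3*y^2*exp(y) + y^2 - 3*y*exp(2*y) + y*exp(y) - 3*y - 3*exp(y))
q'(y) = (-y^3*exp(y) - 2*y^2*exp(2*y) + 4*y*exp(2*y) + 5*y*exp(y) - 2*y + 3*exp(2*y) + 2*exp(y) + 3)/(y^3*exp(y) + y^2*exp(2*y) - 3*y^2*exp(y) + y^2 - 3*y*exp(2*y) + y*exp(y) - 3*y - 3*exp(y))^2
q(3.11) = 0.01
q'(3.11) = -0.06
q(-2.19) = 0.12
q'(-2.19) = 0.11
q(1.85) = -0.01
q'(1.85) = 0.01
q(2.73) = -0.00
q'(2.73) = -0.01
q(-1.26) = 0.37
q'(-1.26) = 0.62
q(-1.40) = 0.30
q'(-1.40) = 0.44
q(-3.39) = 0.05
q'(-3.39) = 0.03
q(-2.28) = 0.11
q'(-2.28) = 0.10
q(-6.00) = 0.02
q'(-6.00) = 0.01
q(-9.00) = 0.01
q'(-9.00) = 0.00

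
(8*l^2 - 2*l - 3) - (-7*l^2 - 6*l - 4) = 15*l^2 + 4*l + 1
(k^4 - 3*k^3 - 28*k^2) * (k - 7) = k^5 - 10*k^4 - 7*k^3 + 196*k^2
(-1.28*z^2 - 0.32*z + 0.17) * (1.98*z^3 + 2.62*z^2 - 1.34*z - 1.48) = -2.5344*z^5 - 3.9872*z^4 + 1.2134*z^3 + 2.7686*z^2 + 0.2458*z - 0.2516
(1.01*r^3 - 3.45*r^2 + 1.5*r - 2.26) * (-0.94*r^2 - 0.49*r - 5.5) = -0.9494*r^5 + 2.7481*r^4 - 5.2745*r^3 + 20.3644*r^2 - 7.1426*r + 12.43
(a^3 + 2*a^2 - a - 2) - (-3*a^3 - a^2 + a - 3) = 4*a^3 + 3*a^2 - 2*a + 1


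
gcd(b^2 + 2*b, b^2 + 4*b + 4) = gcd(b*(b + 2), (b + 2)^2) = b + 2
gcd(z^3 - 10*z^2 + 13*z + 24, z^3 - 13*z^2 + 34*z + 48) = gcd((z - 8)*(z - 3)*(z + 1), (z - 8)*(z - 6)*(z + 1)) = z^2 - 7*z - 8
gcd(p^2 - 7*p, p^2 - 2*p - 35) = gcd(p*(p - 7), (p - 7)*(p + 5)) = p - 7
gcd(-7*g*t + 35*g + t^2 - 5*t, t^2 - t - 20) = t - 5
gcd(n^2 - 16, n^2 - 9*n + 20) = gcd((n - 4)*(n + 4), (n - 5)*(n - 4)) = n - 4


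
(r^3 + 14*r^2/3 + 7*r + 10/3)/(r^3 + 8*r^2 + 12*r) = (3*r^2 + 8*r + 5)/(3*r*(r + 6))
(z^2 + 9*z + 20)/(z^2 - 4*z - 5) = (z^2 + 9*z + 20)/(z^2 - 4*z - 5)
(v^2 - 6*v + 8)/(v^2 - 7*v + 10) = (v - 4)/(v - 5)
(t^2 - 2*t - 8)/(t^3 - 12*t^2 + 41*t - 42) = (t^2 - 2*t - 8)/(t^3 - 12*t^2 + 41*t - 42)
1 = 1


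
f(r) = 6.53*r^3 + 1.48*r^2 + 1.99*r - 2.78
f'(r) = 19.59*r^2 + 2.96*r + 1.99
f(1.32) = 17.44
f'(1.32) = 40.03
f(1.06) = 8.77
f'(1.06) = 27.14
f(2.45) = 107.01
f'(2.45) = 126.83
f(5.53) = 1157.79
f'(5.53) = 617.44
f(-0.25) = -3.29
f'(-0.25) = 2.47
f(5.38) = 1067.62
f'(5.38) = 584.94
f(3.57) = 320.30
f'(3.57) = 262.23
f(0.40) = -1.33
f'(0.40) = 6.31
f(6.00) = 1472.92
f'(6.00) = 724.99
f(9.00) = 4895.38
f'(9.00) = 1615.42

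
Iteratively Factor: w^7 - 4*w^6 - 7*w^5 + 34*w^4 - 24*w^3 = (w + 3)*(w^6 - 7*w^5 + 14*w^4 - 8*w^3) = w*(w + 3)*(w^5 - 7*w^4 + 14*w^3 - 8*w^2) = w*(w - 4)*(w + 3)*(w^4 - 3*w^3 + 2*w^2) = w*(w - 4)*(w - 2)*(w + 3)*(w^3 - w^2) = w^2*(w - 4)*(w - 2)*(w + 3)*(w^2 - w) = w^2*(w - 4)*(w - 2)*(w - 1)*(w + 3)*(w)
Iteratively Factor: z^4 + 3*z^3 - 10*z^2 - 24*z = (z + 2)*(z^3 + z^2 - 12*z) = z*(z + 2)*(z^2 + z - 12) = z*(z + 2)*(z + 4)*(z - 3)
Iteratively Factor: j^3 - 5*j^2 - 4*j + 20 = (j + 2)*(j^2 - 7*j + 10) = (j - 2)*(j + 2)*(j - 5)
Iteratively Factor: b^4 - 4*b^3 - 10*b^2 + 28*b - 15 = (b + 3)*(b^3 - 7*b^2 + 11*b - 5) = (b - 1)*(b + 3)*(b^2 - 6*b + 5) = (b - 1)^2*(b + 3)*(b - 5)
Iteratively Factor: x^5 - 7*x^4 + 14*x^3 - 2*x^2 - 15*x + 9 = (x - 1)*(x^4 - 6*x^3 + 8*x^2 + 6*x - 9) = (x - 3)*(x - 1)*(x^3 - 3*x^2 - x + 3) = (x - 3)*(x - 1)*(x + 1)*(x^2 - 4*x + 3) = (x - 3)*(x - 1)^2*(x + 1)*(x - 3)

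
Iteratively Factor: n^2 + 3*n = (n + 3)*(n)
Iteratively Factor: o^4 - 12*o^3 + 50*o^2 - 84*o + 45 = (o - 3)*(o^3 - 9*o^2 + 23*o - 15) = (o - 3)*(o - 1)*(o^2 - 8*o + 15) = (o - 3)^2*(o - 1)*(o - 5)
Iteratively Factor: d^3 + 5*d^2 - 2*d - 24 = (d + 4)*(d^2 + d - 6) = (d - 2)*(d + 4)*(d + 3)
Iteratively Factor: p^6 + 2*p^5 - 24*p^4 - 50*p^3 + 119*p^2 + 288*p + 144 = (p - 4)*(p^5 + 6*p^4 - 50*p^2 - 81*p - 36) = (p - 4)*(p + 1)*(p^4 + 5*p^3 - 5*p^2 - 45*p - 36) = (p - 4)*(p + 1)^2*(p^3 + 4*p^2 - 9*p - 36) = (p - 4)*(p + 1)^2*(p + 3)*(p^2 + p - 12) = (p - 4)*(p - 3)*(p + 1)^2*(p + 3)*(p + 4)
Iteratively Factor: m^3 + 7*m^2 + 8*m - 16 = (m + 4)*(m^2 + 3*m - 4) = (m + 4)^2*(m - 1)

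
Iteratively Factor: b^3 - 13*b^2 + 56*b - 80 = (b - 5)*(b^2 - 8*b + 16) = (b - 5)*(b - 4)*(b - 4)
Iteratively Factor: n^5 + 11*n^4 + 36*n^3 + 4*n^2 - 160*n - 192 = (n + 2)*(n^4 + 9*n^3 + 18*n^2 - 32*n - 96) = (n + 2)*(n + 4)*(n^3 + 5*n^2 - 2*n - 24) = (n - 2)*(n + 2)*(n + 4)*(n^2 + 7*n + 12) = (n - 2)*(n + 2)*(n + 4)^2*(n + 3)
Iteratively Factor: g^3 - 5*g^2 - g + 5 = (g + 1)*(g^2 - 6*g + 5) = (g - 5)*(g + 1)*(g - 1)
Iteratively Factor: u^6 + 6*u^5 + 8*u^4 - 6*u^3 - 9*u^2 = (u + 3)*(u^5 + 3*u^4 - u^3 - 3*u^2) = u*(u + 3)*(u^4 + 3*u^3 - u^2 - 3*u) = u*(u + 3)^2*(u^3 - u) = u^2*(u + 3)^2*(u^2 - 1) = u^2*(u + 1)*(u + 3)^2*(u - 1)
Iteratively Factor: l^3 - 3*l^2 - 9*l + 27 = (l + 3)*(l^2 - 6*l + 9) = (l - 3)*(l + 3)*(l - 3)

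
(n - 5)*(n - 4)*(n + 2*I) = n^3 - 9*n^2 + 2*I*n^2 + 20*n - 18*I*n + 40*I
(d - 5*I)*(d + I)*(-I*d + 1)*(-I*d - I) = -d^4 - d^3 + 3*I*d^3 - 9*d^2 + 3*I*d^2 - 9*d - 5*I*d - 5*I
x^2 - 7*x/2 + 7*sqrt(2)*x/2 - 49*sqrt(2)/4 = (x - 7/2)*(x + 7*sqrt(2)/2)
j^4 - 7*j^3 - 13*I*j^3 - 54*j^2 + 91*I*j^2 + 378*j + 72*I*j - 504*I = (j - 7)*(j - 6*I)*(j - 4*I)*(j - 3*I)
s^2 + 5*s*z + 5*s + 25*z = (s + 5)*(s + 5*z)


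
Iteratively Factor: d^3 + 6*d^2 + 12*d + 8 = (d + 2)*(d^2 + 4*d + 4) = (d + 2)^2*(d + 2)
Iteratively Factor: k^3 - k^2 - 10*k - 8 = (k + 1)*(k^2 - 2*k - 8) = (k - 4)*(k + 1)*(k + 2)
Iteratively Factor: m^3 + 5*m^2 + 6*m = (m)*(m^2 + 5*m + 6) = m*(m + 3)*(m + 2)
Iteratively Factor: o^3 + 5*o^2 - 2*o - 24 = (o + 3)*(o^2 + 2*o - 8) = (o + 3)*(o + 4)*(o - 2)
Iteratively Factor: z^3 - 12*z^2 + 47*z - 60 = (z - 5)*(z^2 - 7*z + 12) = (z - 5)*(z - 3)*(z - 4)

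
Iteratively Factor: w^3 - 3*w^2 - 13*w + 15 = (w - 1)*(w^2 - 2*w - 15) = (w - 5)*(w - 1)*(w + 3)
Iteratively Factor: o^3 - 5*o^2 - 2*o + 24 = (o - 4)*(o^2 - o - 6) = (o - 4)*(o - 3)*(o + 2)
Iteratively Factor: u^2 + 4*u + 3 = (u + 3)*(u + 1)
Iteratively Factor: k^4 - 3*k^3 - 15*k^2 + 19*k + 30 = (k - 5)*(k^3 + 2*k^2 - 5*k - 6) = (k - 5)*(k - 2)*(k^2 + 4*k + 3) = (k - 5)*(k - 2)*(k + 1)*(k + 3)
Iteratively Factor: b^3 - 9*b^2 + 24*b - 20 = (b - 2)*(b^2 - 7*b + 10) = (b - 2)^2*(b - 5)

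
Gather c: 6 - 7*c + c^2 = c^2 - 7*c + 6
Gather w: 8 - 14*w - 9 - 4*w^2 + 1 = -4*w^2 - 14*w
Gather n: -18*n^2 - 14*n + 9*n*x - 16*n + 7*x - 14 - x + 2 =-18*n^2 + n*(9*x - 30) + 6*x - 12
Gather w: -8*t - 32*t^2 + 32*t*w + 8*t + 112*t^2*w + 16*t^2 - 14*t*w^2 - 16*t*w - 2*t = -16*t^2 - 14*t*w^2 - 2*t + w*(112*t^2 + 16*t)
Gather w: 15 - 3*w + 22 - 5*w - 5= 32 - 8*w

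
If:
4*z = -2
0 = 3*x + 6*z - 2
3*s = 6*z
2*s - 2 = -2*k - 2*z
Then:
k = 5/2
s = -1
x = 5/3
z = -1/2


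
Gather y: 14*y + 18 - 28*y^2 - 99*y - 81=-28*y^2 - 85*y - 63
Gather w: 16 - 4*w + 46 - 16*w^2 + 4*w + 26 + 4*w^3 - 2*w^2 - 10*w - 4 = 4*w^3 - 18*w^2 - 10*w + 84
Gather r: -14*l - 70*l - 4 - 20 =-84*l - 24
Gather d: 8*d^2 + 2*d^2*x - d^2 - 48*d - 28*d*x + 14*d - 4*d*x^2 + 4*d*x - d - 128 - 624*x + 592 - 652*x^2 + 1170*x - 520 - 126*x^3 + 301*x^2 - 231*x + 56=d^2*(2*x + 7) + d*(-4*x^2 - 24*x - 35) - 126*x^3 - 351*x^2 + 315*x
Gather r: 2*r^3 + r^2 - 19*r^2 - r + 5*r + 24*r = 2*r^3 - 18*r^2 + 28*r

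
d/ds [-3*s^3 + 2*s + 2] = 2 - 9*s^2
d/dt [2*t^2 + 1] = 4*t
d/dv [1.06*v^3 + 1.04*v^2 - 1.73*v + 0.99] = 3.18*v^2 + 2.08*v - 1.73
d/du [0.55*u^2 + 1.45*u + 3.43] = 1.1*u + 1.45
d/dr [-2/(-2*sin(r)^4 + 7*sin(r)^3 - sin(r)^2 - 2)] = 2*(-8*sin(r)^2 + 21*sin(r) - 2)*sin(r)*cos(r)/(2*sin(r)^4 - 7*sin(r)^3 + sin(r)^2 + 2)^2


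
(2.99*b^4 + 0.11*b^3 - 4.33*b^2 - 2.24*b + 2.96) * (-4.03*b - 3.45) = -12.0497*b^5 - 10.7588*b^4 + 17.0704*b^3 + 23.9657*b^2 - 4.2008*b - 10.212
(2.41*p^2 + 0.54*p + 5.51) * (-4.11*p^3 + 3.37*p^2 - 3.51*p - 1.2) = -9.9051*p^5 + 5.9023*p^4 - 29.2854*p^3 + 13.7813*p^2 - 19.9881*p - 6.612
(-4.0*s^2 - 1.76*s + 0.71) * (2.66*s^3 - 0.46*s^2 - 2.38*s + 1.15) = -10.64*s^5 - 2.8416*s^4 + 12.2182*s^3 - 0.7378*s^2 - 3.7138*s + 0.8165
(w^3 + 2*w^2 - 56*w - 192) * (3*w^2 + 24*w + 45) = 3*w^5 + 30*w^4 - 75*w^3 - 1830*w^2 - 7128*w - 8640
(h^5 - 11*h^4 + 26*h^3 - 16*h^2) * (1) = h^5 - 11*h^4 + 26*h^3 - 16*h^2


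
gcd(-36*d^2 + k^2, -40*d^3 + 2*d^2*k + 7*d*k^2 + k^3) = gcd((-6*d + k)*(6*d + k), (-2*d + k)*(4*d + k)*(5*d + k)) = 1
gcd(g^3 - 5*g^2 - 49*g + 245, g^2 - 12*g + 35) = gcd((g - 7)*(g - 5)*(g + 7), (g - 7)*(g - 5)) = g^2 - 12*g + 35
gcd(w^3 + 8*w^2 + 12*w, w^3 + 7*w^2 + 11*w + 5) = 1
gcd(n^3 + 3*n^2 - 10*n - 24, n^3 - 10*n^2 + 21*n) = n - 3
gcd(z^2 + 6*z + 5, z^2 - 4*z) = 1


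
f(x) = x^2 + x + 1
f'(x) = 2*x + 1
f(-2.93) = 6.65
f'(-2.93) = -4.86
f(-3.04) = 7.20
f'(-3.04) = -5.08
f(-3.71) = 11.05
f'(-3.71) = -6.42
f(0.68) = 2.14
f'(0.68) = 2.36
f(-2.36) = 4.21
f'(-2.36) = -3.72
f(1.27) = 3.88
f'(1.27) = 3.54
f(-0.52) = 0.75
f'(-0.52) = -0.04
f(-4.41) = 16.04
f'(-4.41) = -7.82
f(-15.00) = 211.00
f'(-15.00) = -29.00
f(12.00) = 157.00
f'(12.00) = 25.00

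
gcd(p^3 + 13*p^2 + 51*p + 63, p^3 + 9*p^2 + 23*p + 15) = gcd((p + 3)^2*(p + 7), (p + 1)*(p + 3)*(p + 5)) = p + 3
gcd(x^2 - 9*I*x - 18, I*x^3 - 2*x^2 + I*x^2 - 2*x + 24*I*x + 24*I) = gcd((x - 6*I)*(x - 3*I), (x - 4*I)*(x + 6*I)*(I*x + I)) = 1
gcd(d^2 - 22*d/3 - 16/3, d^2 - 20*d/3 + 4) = 1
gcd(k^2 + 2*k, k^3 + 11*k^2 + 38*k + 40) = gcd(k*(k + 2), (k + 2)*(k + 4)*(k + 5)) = k + 2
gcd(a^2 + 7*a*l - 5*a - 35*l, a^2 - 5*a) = a - 5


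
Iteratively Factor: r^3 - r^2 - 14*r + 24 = (r + 4)*(r^2 - 5*r + 6) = (r - 3)*(r + 4)*(r - 2)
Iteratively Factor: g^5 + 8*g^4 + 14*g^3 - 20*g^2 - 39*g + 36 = (g + 3)*(g^4 + 5*g^3 - g^2 - 17*g + 12) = (g - 1)*(g + 3)*(g^3 + 6*g^2 + 5*g - 12) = (g - 1)^2*(g + 3)*(g^2 + 7*g + 12) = (g - 1)^2*(g + 3)^2*(g + 4)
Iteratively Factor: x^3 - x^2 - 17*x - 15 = (x + 3)*(x^2 - 4*x - 5) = (x - 5)*(x + 3)*(x + 1)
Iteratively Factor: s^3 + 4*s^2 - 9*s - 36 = (s + 3)*(s^2 + s - 12) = (s + 3)*(s + 4)*(s - 3)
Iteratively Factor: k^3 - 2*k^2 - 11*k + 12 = (k - 4)*(k^2 + 2*k - 3) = (k - 4)*(k + 3)*(k - 1)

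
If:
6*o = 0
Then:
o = 0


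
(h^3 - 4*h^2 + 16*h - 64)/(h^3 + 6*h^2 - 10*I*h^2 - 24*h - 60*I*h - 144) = (h^2 + 4*h*(-1 + I) - 16*I)/(h^2 + 6*h*(1 - I) - 36*I)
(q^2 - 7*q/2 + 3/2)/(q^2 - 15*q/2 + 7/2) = (q - 3)/(q - 7)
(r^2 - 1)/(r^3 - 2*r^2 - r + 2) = 1/(r - 2)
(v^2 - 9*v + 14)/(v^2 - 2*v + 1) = (v^2 - 9*v + 14)/(v^2 - 2*v + 1)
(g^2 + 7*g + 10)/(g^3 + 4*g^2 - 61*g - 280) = (g + 2)/(g^2 - g - 56)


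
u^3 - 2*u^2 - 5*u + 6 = (u - 3)*(u - 1)*(u + 2)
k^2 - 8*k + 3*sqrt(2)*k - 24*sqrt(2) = (k - 8)*(k + 3*sqrt(2))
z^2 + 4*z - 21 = (z - 3)*(z + 7)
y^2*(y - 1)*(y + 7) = y^4 + 6*y^3 - 7*y^2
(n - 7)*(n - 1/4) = n^2 - 29*n/4 + 7/4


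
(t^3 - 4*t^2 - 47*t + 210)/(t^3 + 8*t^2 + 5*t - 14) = (t^2 - 11*t + 30)/(t^2 + t - 2)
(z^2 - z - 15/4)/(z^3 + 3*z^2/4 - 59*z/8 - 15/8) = 2*(2*z + 3)/(4*z^2 + 13*z + 3)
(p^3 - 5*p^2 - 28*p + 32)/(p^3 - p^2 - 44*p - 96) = (p - 1)/(p + 3)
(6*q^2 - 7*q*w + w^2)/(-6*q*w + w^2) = (-q + w)/w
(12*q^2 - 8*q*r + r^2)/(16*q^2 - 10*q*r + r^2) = (6*q - r)/(8*q - r)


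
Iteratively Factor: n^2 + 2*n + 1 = (n + 1)*(n + 1)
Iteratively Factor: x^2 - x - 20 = (x + 4)*(x - 5)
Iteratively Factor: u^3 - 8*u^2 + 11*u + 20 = (u - 5)*(u^2 - 3*u - 4) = (u - 5)*(u - 4)*(u + 1)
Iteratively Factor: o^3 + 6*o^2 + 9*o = (o + 3)*(o^2 + 3*o) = (o + 3)^2*(o)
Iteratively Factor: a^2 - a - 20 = (a + 4)*(a - 5)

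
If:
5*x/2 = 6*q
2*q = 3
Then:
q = 3/2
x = 18/5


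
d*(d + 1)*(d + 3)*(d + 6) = d^4 + 10*d^3 + 27*d^2 + 18*d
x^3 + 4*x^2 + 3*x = x*(x + 1)*(x + 3)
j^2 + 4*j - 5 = (j - 1)*(j + 5)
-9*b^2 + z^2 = (-3*b + z)*(3*b + z)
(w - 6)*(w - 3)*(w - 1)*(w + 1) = w^4 - 9*w^3 + 17*w^2 + 9*w - 18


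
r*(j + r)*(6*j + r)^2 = 36*j^3*r + 48*j^2*r^2 + 13*j*r^3 + r^4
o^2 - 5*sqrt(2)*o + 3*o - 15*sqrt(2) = (o + 3)*(o - 5*sqrt(2))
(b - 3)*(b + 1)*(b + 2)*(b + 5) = b^4 + 5*b^3 - 7*b^2 - 41*b - 30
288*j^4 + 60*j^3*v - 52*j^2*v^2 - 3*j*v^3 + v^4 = (-8*j + v)*(-3*j + v)*(2*j + v)*(6*j + v)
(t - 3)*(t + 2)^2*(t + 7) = t^4 + 8*t^3 - t^2 - 68*t - 84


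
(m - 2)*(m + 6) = m^2 + 4*m - 12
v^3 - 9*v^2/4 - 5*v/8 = v*(v - 5/2)*(v + 1/4)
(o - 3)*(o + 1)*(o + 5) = o^3 + 3*o^2 - 13*o - 15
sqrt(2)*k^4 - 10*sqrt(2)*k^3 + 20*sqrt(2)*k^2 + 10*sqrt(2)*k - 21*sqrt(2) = (k - 7)*(k - 3)*(k - 1)*(sqrt(2)*k + sqrt(2))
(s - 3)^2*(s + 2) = s^3 - 4*s^2 - 3*s + 18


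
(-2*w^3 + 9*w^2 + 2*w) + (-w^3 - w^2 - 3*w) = -3*w^3 + 8*w^2 - w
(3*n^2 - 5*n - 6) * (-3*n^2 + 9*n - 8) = -9*n^4 + 42*n^3 - 51*n^2 - 14*n + 48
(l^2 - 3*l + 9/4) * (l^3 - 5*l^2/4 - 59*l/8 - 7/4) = l^5 - 17*l^4/4 - 11*l^3/8 + 281*l^2/16 - 363*l/32 - 63/16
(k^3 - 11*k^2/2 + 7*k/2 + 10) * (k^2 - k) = k^5 - 13*k^4/2 + 9*k^3 + 13*k^2/2 - 10*k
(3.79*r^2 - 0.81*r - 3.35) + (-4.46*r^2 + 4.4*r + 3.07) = -0.67*r^2 + 3.59*r - 0.28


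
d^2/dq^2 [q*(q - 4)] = 2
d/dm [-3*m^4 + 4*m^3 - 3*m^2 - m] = -12*m^3 + 12*m^2 - 6*m - 1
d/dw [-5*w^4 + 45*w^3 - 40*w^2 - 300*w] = -20*w^3 + 135*w^2 - 80*w - 300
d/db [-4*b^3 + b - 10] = 1 - 12*b^2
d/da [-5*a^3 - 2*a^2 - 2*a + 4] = -15*a^2 - 4*a - 2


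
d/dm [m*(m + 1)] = 2*m + 1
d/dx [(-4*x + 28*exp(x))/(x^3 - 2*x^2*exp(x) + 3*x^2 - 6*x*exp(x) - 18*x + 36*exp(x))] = 4*(-(x - 7*exp(x))*(2*x^2*exp(x) - 3*x^2 + 10*x*exp(x) - 6*x - 30*exp(x) + 18) + (7*exp(x) - 1)*(x^3 - 2*x^2*exp(x) + 3*x^2 - 6*x*exp(x) - 18*x + 36*exp(x)))/(x^3 - 2*x^2*exp(x) + 3*x^2 - 6*x*exp(x) - 18*x + 36*exp(x))^2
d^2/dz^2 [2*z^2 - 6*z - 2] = 4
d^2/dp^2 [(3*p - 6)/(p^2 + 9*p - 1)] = 6*((p - 2)*(2*p + 9)^2 - (3*p + 7)*(p^2 + 9*p - 1))/(p^2 + 9*p - 1)^3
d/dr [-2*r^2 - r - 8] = -4*r - 1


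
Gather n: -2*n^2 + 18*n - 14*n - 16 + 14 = -2*n^2 + 4*n - 2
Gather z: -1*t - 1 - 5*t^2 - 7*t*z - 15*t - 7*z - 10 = -5*t^2 - 16*t + z*(-7*t - 7) - 11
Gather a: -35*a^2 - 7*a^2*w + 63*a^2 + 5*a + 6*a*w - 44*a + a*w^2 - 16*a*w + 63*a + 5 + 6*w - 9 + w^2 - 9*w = a^2*(28 - 7*w) + a*(w^2 - 10*w + 24) + w^2 - 3*w - 4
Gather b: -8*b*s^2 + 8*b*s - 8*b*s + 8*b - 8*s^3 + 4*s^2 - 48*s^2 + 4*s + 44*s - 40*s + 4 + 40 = b*(8 - 8*s^2) - 8*s^3 - 44*s^2 + 8*s + 44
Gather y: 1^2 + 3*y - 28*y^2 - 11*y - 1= -28*y^2 - 8*y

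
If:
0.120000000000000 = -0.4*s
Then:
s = -0.30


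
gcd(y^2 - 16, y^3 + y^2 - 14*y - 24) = y - 4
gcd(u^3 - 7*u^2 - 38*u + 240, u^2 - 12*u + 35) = u - 5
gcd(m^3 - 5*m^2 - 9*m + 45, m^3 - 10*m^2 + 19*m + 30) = m - 5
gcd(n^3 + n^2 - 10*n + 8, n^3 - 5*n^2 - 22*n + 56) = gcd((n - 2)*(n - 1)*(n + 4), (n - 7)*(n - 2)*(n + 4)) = n^2 + 2*n - 8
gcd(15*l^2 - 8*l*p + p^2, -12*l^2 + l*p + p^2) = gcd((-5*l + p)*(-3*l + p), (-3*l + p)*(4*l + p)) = -3*l + p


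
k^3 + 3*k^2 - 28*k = k*(k - 4)*(k + 7)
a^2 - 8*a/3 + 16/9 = (a - 4/3)^2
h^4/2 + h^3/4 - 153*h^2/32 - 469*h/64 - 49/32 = (h/2 + 1)*(h - 7/2)*(h + 1/4)*(h + 7/4)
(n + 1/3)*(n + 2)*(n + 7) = n^3 + 28*n^2/3 + 17*n + 14/3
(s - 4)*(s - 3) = s^2 - 7*s + 12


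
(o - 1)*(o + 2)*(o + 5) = o^3 + 6*o^2 + 3*o - 10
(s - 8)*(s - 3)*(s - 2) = s^3 - 13*s^2 + 46*s - 48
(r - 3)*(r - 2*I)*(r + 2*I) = r^3 - 3*r^2 + 4*r - 12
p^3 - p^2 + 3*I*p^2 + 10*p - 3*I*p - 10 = (p - 1)*(p - 2*I)*(p + 5*I)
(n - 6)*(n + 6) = n^2 - 36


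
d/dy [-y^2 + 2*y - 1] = 2 - 2*y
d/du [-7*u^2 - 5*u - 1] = -14*u - 5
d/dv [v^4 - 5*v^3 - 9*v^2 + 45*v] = 4*v^3 - 15*v^2 - 18*v + 45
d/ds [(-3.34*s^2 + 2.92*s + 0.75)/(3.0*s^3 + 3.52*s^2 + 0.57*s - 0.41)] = (10.02*s^4 - 17.52*s^3 - 18.9322*s^2 - 2.5412*s - 1.6247)/(9.0*s^6 + 21.12*s^5 + 15.8104*s^4 + 1.5528*s^3 - 2.5615*s^2 - 0.4674*s + 0.1681)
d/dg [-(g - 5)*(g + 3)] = 2 - 2*g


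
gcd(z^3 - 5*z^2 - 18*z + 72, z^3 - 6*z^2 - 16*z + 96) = z^2 - 2*z - 24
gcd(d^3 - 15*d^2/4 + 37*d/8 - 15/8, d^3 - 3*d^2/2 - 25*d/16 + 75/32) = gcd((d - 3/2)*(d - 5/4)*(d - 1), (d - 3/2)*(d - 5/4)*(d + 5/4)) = d^2 - 11*d/4 + 15/8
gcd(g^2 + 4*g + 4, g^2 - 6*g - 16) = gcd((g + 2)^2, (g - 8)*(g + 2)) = g + 2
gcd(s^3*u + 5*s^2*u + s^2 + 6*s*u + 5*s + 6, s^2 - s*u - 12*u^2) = 1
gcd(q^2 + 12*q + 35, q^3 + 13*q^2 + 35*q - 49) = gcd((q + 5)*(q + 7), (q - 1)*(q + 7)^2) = q + 7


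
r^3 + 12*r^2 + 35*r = r*(r + 5)*(r + 7)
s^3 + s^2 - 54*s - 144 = (s - 8)*(s + 3)*(s + 6)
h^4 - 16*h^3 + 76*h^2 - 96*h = h*(h - 8)*(h - 6)*(h - 2)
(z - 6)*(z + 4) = z^2 - 2*z - 24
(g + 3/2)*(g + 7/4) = g^2 + 13*g/4 + 21/8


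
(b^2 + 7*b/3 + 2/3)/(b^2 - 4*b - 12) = (b + 1/3)/(b - 6)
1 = 1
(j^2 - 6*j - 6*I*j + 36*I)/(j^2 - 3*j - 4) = (-j^2 + 6*j + 6*I*j - 36*I)/(-j^2 + 3*j + 4)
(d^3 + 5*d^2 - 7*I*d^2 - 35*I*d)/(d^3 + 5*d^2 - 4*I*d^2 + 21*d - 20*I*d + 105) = d/(d + 3*I)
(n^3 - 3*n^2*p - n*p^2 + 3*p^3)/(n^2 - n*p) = n - 2*p - 3*p^2/n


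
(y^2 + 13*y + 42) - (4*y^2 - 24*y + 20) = -3*y^2 + 37*y + 22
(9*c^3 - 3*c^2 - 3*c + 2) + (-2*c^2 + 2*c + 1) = 9*c^3 - 5*c^2 - c + 3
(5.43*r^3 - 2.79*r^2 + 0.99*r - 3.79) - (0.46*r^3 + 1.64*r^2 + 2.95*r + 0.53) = 4.97*r^3 - 4.43*r^2 - 1.96*r - 4.32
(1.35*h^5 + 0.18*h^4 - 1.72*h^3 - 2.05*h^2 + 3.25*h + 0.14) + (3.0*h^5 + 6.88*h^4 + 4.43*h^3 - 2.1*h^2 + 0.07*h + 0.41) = 4.35*h^5 + 7.06*h^4 + 2.71*h^3 - 4.15*h^2 + 3.32*h + 0.55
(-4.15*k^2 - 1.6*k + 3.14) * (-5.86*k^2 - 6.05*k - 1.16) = 24.319*k^4 + 34.4835*k^3 - 3.9064*k^2 - 17.141*k - 3.6424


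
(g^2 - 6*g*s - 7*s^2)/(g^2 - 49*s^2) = (g + s)/(g + 7*s)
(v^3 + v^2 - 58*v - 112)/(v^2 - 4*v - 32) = (v^2 + 9*v + 14)/(v + 4)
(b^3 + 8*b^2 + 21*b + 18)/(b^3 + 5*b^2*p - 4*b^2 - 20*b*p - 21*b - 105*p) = (b^2 + 5*b + 6)/(b^2 + 5*b*p - 7*b - 35*p)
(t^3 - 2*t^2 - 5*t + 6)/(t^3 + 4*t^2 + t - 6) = (t - 3)/(t + 3)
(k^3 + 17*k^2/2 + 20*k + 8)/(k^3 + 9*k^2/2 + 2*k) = (k + 4)/k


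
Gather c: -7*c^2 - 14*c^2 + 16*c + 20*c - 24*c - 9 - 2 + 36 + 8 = -21*c^2 + 12*c + 33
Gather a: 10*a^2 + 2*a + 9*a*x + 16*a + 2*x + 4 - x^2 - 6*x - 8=10*a^2 + a*(9*x + 18) - x^2 - 4*x - 4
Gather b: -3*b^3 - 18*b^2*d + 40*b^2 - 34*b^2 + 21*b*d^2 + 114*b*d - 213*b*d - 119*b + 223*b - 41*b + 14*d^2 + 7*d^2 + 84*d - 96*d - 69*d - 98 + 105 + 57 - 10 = -3*b^3 + b^2*(6 - 18*d) + b*(21*d^2 - 99*d + 63) + 21*d^2 - 81*d + 54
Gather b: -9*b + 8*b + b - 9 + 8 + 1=0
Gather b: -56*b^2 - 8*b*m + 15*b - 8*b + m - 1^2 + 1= -56*b^2 + b*(7 - 8*m) + m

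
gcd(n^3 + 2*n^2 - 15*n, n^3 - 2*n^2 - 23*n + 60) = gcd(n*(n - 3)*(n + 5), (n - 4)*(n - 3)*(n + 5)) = n^2 + 2*n - 15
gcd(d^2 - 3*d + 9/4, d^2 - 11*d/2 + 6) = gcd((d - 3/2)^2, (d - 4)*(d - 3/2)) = d - 3/2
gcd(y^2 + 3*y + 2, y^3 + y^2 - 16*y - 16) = y + 1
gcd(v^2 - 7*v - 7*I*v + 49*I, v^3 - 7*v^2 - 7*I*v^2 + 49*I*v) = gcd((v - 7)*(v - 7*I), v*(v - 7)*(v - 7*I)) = v^2 + v*(-7 - 7*I) + 49*I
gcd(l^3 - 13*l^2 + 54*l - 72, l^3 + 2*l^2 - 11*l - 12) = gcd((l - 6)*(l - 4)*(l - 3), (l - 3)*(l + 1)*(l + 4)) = l - 3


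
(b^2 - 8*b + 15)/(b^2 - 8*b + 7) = (b^2 - 8*b + 15)/(b^2 - 8*b + 7)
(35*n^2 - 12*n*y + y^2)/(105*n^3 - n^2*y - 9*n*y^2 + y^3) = 1/(3*n + y)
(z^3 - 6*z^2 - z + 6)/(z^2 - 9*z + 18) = (z^2 - 1)/(z - 3)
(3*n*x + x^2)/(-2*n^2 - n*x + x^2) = x*(3*n + x)/(-2*n^2 - n*x + x^2)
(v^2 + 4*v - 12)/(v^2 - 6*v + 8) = (v + 6)/(v - 4)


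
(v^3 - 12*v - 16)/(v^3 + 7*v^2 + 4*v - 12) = (v^2 - 2*v - 8)/(v^2 + 5*v - 6)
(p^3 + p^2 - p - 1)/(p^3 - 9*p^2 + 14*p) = (p^3 + p^2 - p - 1)/(p*(p^2 - 9*p + 14))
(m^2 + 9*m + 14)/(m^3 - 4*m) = (m + 7)/(m*(m - 2))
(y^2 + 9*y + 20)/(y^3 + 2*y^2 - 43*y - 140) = 1/(y - 7)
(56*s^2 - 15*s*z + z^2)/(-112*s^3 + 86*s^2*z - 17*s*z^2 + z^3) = 1/(-2*s + z)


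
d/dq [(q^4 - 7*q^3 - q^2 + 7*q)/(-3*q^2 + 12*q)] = (-2*q^3 + 19*q^2 - 56*q + 3)/(3*(q^2 - 8*q + 16))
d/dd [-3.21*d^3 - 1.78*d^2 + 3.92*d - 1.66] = -9.63*d^2 - 3.56*d + 3.92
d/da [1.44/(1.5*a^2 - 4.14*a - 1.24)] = (5.9616 - 4.32*a)/(-1.5*a^2 + 4.14*a + 1.24)^2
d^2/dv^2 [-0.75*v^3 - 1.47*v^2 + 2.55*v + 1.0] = -4.5*v - 2.94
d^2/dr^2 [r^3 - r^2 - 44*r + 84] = 6*r - 2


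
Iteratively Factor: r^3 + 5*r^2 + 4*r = (r)*(r^2 + 5*r + 4) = r*(r + 1)*(r + 4)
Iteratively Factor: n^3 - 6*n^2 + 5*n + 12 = (n - 4)*(n^2 - 2*n - 3) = (n - 4)*(n + 1)*(n - 3)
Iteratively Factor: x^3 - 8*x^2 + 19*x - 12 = (x - 3)*(x^2 - 5*x + 4) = (x - 4)*(x - 3)*(x - 1)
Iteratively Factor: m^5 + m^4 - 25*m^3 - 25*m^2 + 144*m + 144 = (m + 1)*(m^4 - 25*m^2 + 144) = (m - 3)*(m + 1)*(m^3 + 3*m^2 - 16*m - 48) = (m - 3)*(m + 1)*(m + 3)*(m^2 - 16) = (m - 4)*(m - 3)*(m + 1)*(m + 3)*(m + 4)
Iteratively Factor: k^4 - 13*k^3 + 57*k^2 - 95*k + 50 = (k - 5)*(k^3 - 8*k^2 + 17*k - 10) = (k - 5)*(k - 1)*(k^2 - 7*k + 10) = (k - 5)*(k - 2)*(k - 1)*(k - 5)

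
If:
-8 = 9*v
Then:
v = -8/9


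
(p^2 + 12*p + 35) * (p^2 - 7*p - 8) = p^4 + 5*p^3 - 57*p^2 - 341*p - 280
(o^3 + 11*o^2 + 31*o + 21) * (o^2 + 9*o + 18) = o^5 + 20*o^4 + 148*o^3 + 498*o^2 + 747*o + 378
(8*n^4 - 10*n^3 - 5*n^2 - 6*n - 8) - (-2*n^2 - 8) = 8*n^4 - 10*n^3 - 3*n^2 - 6*n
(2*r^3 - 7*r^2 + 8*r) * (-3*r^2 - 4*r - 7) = -6*r^5 + 13*r^4 - 10*r^3 + 17*r^2 - 56*r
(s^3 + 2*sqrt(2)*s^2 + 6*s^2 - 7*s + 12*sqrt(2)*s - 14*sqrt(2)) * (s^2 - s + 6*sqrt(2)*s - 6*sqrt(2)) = s^5 + 5*s^4 + 8*sqrt(2)*s^4 + 11*s^3 + 40*sqrt(2)*s^3 - 104*sqrt(2)*s^2 + 127*s^2 - 312*s + 56*sqrt(2)*s + 168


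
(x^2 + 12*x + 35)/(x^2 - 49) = (x + 5)/(x - 7)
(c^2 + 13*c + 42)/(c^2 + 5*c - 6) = (c + 7)/(c - 1)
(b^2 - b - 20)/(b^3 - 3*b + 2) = (b^2 - b - 20)/(b^3 - 3*b + 2)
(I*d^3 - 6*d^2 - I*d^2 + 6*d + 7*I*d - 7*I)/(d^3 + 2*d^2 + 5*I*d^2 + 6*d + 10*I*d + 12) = (I*d^2 + d*(-7 - I) + 7)/(d^2 + d*(2 + 6*I) + 12*I)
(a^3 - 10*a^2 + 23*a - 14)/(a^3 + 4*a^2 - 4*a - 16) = (a^2 - 8*a + 7)/(a^2 + 6*a + 8)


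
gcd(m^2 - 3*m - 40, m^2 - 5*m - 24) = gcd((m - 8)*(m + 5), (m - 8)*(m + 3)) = m - 8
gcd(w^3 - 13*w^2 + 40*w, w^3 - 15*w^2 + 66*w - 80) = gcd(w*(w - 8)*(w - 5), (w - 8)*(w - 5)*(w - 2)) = w^2 - 13*w + 40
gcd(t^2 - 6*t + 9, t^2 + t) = 1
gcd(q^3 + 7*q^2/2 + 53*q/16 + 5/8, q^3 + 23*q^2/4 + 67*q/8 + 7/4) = q^2 + 9*q/4 + 1/2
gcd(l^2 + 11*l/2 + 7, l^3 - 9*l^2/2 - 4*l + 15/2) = 1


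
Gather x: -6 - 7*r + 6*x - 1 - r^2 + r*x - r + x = -r^2 - 8*r + x*(r + 7) - 7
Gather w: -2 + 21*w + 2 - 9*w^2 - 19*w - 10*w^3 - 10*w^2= -10*w^3 - 19*w^2 + 2*w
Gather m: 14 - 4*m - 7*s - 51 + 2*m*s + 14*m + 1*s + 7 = m*(2*s + 10) - 6*s - 30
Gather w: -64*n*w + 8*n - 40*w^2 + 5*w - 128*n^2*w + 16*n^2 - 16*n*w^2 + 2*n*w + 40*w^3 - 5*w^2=16*n^2 + 8*n + 40*w^3 + w^2*(-16*n - 45) + w*(-128*n^2 - 62*n + 5)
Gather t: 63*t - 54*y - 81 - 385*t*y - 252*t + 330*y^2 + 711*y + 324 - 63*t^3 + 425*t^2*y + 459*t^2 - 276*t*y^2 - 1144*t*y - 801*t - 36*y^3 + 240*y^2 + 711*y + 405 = -63*t^3 + t^2*(425*y + 459) + t*(-276*y^2 - 1529*y - 990) - 36*y^3 + 570*y^2 + 1368*y + 648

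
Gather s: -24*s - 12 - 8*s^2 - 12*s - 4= -8*s^2 - 36*s - 16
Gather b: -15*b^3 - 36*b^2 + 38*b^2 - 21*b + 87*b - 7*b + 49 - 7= -15*b^3 + 2*b^2 + 59*b + 42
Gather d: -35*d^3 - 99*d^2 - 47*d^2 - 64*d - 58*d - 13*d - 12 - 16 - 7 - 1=-35*d^3 - 146*d^2 - 135*d - 36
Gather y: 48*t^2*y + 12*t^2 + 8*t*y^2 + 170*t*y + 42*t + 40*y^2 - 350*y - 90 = 12*t^2 + 42*t + y^2*(8*t + 40) + y*(48*t^2 + 170*t - 350) - 90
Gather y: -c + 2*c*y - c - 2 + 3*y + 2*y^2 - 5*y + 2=-2*c + 2*y^2 + y*(2*c - 2)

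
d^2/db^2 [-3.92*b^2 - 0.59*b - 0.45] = -7.84000000000000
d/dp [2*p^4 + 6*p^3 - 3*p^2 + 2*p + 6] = 8*p^3 + 18*p^2 - 6*p + 2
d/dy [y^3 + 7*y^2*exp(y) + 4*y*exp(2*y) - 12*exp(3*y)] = 7*y^2*exp(y) + 3*y^2 + 8*y*exp(2*y) + 14*y*exp(y) - 36*exp(3*y) + 4*exp(2*y)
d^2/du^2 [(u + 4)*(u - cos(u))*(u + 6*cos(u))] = -5*u^2*cos(u) - 20*sqrt(2)*u*sin(u + pi/4) + 12*u*cos(2*u) + 6*u - 40*sin(u) + 12*sin(2*u) + 10*cos(u) + 48*cos(2*u) + 8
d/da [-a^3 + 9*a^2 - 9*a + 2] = -3*a^2 + 18*a - 9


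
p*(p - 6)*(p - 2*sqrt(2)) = p^3 - 6*p^2 - 2*sqrt(2)*p^2 + 12*sqrt(2)*p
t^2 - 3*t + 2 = (t - 2)*(t - 1)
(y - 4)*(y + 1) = y^2 - 3*y - 4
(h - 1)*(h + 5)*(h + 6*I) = h^3 + 4*h^2 + 6*I*h^2 - 5*h + 24*I*h - 30*I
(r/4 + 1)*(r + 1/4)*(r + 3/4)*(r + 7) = r^4/4 + 3*r^3 + 627*r^2/64 + 481*r/64 + 21/16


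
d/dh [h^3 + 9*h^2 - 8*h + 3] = 3*h^2 + 18*h - 8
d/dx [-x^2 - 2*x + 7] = -2*x - 2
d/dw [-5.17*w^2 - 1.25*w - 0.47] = -10.34*w - 1.25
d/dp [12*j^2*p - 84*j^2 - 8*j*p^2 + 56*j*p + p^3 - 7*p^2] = 12*j^2 - 16*j*p + 56*j + 3*p^2 - 14*p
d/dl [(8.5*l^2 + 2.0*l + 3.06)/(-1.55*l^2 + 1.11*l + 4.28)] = (12.535*l^2 + 82.246*l + 5.1634)/(2.4025*l^4 - 3.441*l^3 - 12.0359*l^2 + 9.5016*l + 18.3184)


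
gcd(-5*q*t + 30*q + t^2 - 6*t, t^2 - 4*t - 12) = t - 6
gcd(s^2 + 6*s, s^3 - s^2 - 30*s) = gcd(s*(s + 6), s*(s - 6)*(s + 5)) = s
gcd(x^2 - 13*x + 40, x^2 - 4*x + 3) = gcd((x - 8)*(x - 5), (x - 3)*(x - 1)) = 1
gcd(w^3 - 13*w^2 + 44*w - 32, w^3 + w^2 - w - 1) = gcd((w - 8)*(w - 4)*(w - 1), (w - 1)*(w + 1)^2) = w - 1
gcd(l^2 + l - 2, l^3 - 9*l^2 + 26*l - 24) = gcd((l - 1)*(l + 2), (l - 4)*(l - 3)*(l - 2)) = 1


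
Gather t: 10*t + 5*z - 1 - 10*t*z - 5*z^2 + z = t*(10 - 10*z) - 5*z^2 + 6*z - 1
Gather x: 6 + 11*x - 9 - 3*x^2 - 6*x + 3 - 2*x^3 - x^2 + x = -2*x^3 - 4*x^2 + 6*x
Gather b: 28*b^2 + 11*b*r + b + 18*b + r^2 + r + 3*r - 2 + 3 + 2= 28*b^2 + b*(11*r + 19) + r^2 + 4*r + 3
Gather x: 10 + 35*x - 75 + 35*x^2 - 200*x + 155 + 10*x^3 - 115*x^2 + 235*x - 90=10*x^3 - 80*x^2 + 70*x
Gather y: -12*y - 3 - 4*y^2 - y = -4*y^2 - 13*y - 3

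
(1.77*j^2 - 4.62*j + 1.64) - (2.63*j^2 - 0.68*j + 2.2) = -0.86*j^2 - 3.94*j - 0.56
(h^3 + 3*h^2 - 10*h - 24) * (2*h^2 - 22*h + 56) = 2*h^5 - 16*h^4 - 30*h^3 + 340*h^2 - 32*h - 1344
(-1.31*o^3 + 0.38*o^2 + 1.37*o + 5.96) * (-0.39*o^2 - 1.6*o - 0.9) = 0.5109*o^5 + 1.9478*o^4 + 0.0366999999999998*o^3 - 4.8584*o^2 - 10.769*o - 5.364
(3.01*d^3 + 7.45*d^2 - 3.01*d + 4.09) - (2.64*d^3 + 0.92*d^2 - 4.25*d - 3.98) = 0.37*d^3 + 6.53*d^2 + 1.24*d + 8.07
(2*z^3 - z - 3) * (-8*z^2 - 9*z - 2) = -16*z^5 - 18*z^4 + 4*z^3 + 33*z^2 + 29*z + 6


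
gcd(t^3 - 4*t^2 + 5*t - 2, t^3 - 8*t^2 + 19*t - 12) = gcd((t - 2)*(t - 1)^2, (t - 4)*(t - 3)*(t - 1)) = t - 1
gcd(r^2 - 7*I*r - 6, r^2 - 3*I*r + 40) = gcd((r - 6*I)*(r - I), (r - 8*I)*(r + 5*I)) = 1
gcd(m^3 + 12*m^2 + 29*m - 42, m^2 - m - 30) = 1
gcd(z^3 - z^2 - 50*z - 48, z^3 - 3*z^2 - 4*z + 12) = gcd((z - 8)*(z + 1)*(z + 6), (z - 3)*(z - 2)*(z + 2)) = 1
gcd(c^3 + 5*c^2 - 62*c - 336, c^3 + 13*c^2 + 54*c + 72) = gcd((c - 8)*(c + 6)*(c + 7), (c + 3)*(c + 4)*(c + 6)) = c + 6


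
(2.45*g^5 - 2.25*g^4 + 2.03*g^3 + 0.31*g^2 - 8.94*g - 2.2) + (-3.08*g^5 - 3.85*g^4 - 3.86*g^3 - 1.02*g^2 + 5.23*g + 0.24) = -0.63*g^5 - 6.1*g^4 - 1.83*g^3 - 0.71*g^2 - 3.71*g - 1.96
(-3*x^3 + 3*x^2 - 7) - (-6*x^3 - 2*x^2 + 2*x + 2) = 3*x^3 + 5*x^2 - 2*x - 9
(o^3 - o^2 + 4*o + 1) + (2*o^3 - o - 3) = 3*o^3 - o^2 + 3*o - 2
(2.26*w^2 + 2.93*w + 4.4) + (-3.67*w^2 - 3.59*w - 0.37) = -1.41*w^2 - 0.66*w + 4.03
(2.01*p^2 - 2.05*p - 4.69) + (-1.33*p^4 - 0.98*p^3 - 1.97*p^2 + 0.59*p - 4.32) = -1.33*p^4 - 0.98*p^3 + 0.0399999999999998*p^2 - 1.46*p - 9.01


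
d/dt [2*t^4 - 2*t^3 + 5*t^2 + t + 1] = 8*t^3 - 6*t^2 + 10*t + 1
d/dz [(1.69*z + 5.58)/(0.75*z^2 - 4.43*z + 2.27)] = (-1.2675*z^2 - 8.37*z + 28.5557)/(0.5625*z^4 - 6.645*z^3 + 23.0299*z^2 - 20.1122*z + 5.1529)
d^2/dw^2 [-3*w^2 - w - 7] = -6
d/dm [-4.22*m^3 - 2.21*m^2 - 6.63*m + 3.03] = -12.66*m^2 - 4.42*m - 6.63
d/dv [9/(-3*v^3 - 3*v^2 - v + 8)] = 9*(9*v^2 + 6*v + 1)/(3*v^3 + 3*v^2 + v - 8)^2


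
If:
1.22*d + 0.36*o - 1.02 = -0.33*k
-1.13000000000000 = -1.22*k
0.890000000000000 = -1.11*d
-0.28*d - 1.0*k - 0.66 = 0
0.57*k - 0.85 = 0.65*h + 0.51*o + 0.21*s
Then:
No Solution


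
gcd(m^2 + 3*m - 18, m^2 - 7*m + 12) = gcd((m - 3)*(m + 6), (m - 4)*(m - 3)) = m - 3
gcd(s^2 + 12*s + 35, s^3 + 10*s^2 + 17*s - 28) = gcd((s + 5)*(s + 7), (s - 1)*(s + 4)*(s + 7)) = s + 7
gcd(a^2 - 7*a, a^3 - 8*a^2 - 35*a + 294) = a - 7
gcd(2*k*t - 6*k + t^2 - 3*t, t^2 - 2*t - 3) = t - 3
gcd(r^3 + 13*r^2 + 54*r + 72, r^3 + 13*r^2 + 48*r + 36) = r + 6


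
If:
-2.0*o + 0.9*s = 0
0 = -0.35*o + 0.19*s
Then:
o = 0.00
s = 0.00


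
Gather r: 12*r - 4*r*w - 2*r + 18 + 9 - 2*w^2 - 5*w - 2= r*(10 - 4*w) - 2*w^2 - 5*w + 25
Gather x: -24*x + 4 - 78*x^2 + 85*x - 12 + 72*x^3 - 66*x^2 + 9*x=72*x^3 - 144*x^2 + 70*x - 8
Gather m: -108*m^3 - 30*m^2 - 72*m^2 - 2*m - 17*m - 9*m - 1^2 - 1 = -108*m^3 - 102*m^2 - 28*m - 2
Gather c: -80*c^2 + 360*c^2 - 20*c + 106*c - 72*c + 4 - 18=280*c^2 + 14*c - 14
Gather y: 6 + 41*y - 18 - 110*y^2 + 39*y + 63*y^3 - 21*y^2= 63*y^3 - 131*y^2 + 80*y - 12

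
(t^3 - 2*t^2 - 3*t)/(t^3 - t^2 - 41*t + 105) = t*(t + 1)/(t^2 + 2*t - 35)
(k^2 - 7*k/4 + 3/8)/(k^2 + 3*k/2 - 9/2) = (k - 1/4)/(k + 3)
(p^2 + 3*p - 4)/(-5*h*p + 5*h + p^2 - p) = (p + 4)/(-5*h + p)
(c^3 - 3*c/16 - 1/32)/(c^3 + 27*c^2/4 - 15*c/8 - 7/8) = (c + 1/4)/(c + 7)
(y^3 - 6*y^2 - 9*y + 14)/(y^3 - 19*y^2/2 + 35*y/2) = 2*(y^2 + y - 2)/(y*(2*y - 5))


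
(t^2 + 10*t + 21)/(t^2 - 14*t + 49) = (t^2 + 10*t + 21)/(t^2 - 14*t + 49)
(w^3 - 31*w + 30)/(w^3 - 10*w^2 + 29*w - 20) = (w + 6)/(w - 4)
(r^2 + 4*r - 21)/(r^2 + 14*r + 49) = (r - 3)/(r + 7)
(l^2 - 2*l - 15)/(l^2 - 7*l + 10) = (l + 3)/(l - 2)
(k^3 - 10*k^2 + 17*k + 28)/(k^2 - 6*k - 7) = k - 4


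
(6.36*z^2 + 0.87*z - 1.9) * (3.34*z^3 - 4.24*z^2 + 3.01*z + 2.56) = 21.2424*z^5 - 24.0606*z^4 + 9.1088*z^3 + 26.9563*z^2 - 3.4918*z - 4.864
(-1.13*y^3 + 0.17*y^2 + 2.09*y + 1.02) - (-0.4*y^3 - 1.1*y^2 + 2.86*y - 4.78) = -0.73*y^3 + 1.27*y^2 - 0.77*y + 5.8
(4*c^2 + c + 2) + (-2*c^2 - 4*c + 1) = 2*c^2 - 3*c + 3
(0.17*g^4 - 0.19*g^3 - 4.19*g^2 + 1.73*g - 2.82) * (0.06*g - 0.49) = 0.0102*g^5 - 0.0947*g^4 - 0.1583*g^3 + 2.1569*g^2 - 1.0169*g + 1.3818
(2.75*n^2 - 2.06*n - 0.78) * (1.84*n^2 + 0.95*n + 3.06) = 5.06*n^4 - 1.1779*n^3 + 5.0228*n^2 - 7.0446*n - 2.3868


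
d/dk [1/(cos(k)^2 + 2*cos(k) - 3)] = 2*(cos(k) + 1)*sin(k)/(cos(k)^2 + 2*cos(k) - 3)^2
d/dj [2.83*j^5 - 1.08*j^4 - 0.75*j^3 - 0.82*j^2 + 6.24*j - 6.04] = 14.15*j^4 - 4.32*j^3 - 2.25*j^2 - 1.64*j + 6.24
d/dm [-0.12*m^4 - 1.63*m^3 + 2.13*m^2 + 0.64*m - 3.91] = -0.48*m^3 - 4.89*m^2 + 4.26*m + 0.64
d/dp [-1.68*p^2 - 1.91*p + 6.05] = -3.36*p - 1.91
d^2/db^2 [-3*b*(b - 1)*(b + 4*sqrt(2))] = -18*b - 24*sqrt(2) + 6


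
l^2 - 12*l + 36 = (l - 6)^2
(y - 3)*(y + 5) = y^2 + 2*y - 15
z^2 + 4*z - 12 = (z - 2)*(z + 6)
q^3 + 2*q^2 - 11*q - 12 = (q - 3)*(q + 1)*(q + 4)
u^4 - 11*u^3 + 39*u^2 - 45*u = u*(u - 5)*(u - 3)^2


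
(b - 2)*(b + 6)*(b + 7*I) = b^3 + 4*b^2 + 7*I*b^2 - 12*b + 28*I*b - 84*I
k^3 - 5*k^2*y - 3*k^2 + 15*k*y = k*(k - 3)*(k - 5*y)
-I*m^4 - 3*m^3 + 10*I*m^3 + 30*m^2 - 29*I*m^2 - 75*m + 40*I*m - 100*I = (m - 5)^2*(m - 4*I)*(-I*m + 1)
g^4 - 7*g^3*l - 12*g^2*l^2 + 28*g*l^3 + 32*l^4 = (g - 8*l)*(g - 2*l)*(g + l)*(g + 2*l)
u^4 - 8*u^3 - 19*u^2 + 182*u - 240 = (u - 8)*(u - 3)*(u - 2)*(u + 5)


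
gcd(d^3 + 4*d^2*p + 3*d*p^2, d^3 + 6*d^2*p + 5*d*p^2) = d^2 + d*p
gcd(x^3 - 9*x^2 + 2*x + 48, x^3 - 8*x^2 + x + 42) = x^2 - x - 6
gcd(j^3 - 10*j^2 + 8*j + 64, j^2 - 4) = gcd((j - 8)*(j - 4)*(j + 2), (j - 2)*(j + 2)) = j + 2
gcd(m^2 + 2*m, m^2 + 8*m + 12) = m + 2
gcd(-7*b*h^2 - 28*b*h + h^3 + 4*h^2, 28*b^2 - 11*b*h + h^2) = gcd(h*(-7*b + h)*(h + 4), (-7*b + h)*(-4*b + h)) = 7*b - h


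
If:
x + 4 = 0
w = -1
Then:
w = -1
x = -4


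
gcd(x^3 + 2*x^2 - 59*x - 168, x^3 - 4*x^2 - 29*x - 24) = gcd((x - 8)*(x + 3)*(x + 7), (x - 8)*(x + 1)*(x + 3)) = x^2 - 5*x - 24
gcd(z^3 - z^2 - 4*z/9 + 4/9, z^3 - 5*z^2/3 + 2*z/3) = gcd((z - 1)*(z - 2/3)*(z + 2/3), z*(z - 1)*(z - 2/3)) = z^2 - 5*z/3 + 2/3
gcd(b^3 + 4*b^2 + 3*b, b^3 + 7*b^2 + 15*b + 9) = b^2 + 4*b + 3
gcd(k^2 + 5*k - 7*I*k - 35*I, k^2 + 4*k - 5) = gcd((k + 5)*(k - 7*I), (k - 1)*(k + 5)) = k + 5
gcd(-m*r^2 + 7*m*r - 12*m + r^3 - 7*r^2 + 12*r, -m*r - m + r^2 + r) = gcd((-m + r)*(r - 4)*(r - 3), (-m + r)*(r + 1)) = -m + r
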